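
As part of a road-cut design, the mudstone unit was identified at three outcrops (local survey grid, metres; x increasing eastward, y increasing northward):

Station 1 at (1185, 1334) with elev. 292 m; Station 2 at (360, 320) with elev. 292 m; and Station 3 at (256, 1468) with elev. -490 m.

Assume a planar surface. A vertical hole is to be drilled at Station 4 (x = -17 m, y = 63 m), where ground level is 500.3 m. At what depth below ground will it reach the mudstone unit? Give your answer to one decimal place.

Two edge vectors: Station 1→Station 2 = (-825, -1014, 0), Station 1→Station 3 = (-929, 134, -782).
Normal n = (Station 1→Station 2) × (Station 1→Station 3) = (792948, -645150, -1052556).
So ∂z/∂x = −n_x/n_z = 0.753355 and ∂z/∂y = −n_y/n_z = −0.612937.
Intercept c from Station 1: 292 − 892.73 + 817.66 = 216.93.
At (-17, 63): z_contact = −12.81 − 38.62 + 216.93 = 165.51 m.
Depth below ground = 500.3 − 165.51 = 334.8 m.

334.8 m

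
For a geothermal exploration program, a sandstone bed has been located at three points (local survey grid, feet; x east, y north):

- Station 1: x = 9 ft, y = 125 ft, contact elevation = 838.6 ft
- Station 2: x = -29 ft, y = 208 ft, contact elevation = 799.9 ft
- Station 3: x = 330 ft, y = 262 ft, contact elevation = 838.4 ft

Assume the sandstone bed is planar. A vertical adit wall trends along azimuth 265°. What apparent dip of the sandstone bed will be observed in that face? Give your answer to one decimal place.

Two edge vectors: Station 1→Station 2 = (-38, 83, -38.7), Station 1→Station 3 = (321, 137, -0.2).
Normal n = (Station 1→Station 2) × (Station 1→Station 3) = (5285.3, -12430.3, -31849).
So ∂z/∂x = −n_x/n_z = 0.16595 and ∂z/∂y = −n_y/n_z = −0.39029.
Unit vector along 265° is (sin 265°, cos 265°) = (-0.9962, -0.0872).
Slope in that direction = a·(-0.9962) + b·(-0.0872) = −0.13130.
Apparent dip = arctan|0.13130| = 7.5° (true dip is 23.0°, so apparent ≤ true as expected).

7.5°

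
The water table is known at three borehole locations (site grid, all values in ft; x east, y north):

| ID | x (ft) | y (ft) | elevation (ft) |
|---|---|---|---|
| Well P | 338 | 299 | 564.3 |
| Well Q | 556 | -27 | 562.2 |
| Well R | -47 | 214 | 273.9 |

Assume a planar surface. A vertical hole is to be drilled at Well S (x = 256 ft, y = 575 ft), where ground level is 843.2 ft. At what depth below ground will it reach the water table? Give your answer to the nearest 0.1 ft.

209.8 ft

Let the plane be z = a·x + b·y + c.
Well Q−Well P: 218a − 326b = −2.1;  Well R−Well P: −385a − 85b = −290.4.
Solving gives a = 0.65601, b = 0.44512.
Then c = 564.3 − a·338 − b·299 = 209.48.
At (256, 575): z_contact = 167.94 + 255.95 + 209.48 = 633.36 ft.
Depth below ground = 843.2 − 633.36 = 209.8 ft.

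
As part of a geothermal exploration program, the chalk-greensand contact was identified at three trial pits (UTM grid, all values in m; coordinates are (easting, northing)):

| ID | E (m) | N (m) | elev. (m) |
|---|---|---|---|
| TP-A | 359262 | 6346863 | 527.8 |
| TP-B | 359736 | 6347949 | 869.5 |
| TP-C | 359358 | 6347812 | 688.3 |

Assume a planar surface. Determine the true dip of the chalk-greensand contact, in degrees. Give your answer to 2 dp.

Let the plane be z = a·E + b·N + c.
TP-B−TP-A: 474a + 1086b = 341.7;  TP-C−TP-A: 96a + 949b = 160.5.
Solving gives a = 0.43398, b = 0.12522.
Gradient magnitude |∇z| = √(a² + b²) = √(0.18834 + 0.01568) = 0.45169.
True dip = arctan(0.45169) = 24.31°, dipping toward WSW (azimuth ≈ 254°).

24.31°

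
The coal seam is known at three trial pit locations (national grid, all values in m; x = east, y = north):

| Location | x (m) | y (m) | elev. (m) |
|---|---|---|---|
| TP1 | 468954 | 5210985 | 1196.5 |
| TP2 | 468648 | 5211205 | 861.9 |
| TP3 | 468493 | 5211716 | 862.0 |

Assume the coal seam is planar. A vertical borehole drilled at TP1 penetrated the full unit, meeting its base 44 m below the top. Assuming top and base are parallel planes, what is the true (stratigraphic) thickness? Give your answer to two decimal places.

Let the plane be z = a·x + b·y + c.
TP2−TP1: −306a + 220b = −334.6;  TP3−TP1: −461a + 731b = −334.5.
Solving gives a = 1.39861, b = 0.42443.
|∇z| = √(a²+b²) = 1.46159, so dip δ = arctan(1.46159) = 55.62°.
True thickness = vertical thickness × cos δ = 44 × cos 55.62° = 24.85 m.

24.85 m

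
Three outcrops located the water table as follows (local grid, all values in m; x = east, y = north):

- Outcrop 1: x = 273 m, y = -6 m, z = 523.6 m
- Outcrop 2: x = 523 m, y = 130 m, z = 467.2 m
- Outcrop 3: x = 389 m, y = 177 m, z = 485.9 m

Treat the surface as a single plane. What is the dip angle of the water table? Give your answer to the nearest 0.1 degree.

11.2°

Let the plane be z = a·x + b·y + c.
Outcrop 2−Outcrop 1: 250a + 136b = −56.4;  Outcrop 3−Outcrop 1: 116a + 183b = −37.7.
Solving gives a = −0.17328, b = −0.09617.
Gradient magnitude |∇z| = √(a² + b²) = √(0.03003 + 0.00925) = 0.19818.
True dip = arctan(0.19818) = 11.2°, dipping toward ENE (azimuth ≈ 061°).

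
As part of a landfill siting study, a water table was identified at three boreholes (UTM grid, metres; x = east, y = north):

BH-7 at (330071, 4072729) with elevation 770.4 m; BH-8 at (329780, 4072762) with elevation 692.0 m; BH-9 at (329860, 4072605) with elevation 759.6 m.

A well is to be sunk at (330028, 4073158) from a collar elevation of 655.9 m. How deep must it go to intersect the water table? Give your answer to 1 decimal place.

29.1 m

Two edge vectors: BH-7→BH-8 = (-291, 33, -78.4), BH-7→BH-9 = (-211, -124, -10.8).
Normal n = (BH-7→BH-8) × (BH-7→BH-9) = (-10078, 13399.6, 43047).
So ∂z/∂x = −n_x/n_z = 0.234116199 and ∂z/∂y = −n_y/n_z = −0.311278370.
Intercept c from BH-7: 770.4 − 77274.97 + 1267752.45 = 1191247.88.
At (330028, 4073158): z_contact = 77264.90 − 1267885.98 + 1191247.88 = 626.79 m.
Depth below ground = 655.9 − 626.79 = 29.1 m.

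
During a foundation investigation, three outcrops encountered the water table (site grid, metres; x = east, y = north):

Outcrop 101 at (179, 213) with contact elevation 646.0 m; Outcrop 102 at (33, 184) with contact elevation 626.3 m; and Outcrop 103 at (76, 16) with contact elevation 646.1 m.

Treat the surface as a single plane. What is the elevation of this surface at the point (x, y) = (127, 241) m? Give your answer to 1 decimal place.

Two edge vectors: Outcrop 101→Outcrop 102 = (-146, -29, -19.7), Outcrop 101→Outcrop 103 = (-103, -197, 0.1).
Normal n = (Outcrop 101→Outcrop 102) × (Outcrop 101→Outcrop 103) = (-3883.8, 2043.7, 25775).
So ∂z/∂x = −n_x/n_z = 0.15068 and ∂z/∂y = −n_y/n_z = −0.07929.
Intercept c from Outcrop 101: 646 − 26.97 + 16.89 = 635.92.
At (127, 241): z = 19.1 − 19.1 + 635.92 = 635.9 m.

635.9 m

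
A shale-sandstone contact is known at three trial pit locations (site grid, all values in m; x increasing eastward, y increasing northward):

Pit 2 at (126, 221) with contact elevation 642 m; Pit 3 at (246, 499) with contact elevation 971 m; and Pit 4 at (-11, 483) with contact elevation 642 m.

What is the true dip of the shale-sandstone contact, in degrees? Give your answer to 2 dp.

54.44°

Two edge vectors: Pit 2→Pit 3 = (120, 278, 329), Pit 2→Pit 4 = (-137, 262, 0).
Normal n = (Pit 2→Pit 3) × (Pit 2→Pit 4) = (-86198, -45073, 69526).
So ∂z/∂x = −n_x/n_z = 1.23980 and ∂z/∂y = −n_y/n_z = 0.64829.
Gradient magnitude |∇z| = √(a² + b²) = √(1.53709 + 0.42028) = 1.39906.
True dip = arctan(1.39906) = 54.44°, dipping toward WSW (azimuth ≈ 242°).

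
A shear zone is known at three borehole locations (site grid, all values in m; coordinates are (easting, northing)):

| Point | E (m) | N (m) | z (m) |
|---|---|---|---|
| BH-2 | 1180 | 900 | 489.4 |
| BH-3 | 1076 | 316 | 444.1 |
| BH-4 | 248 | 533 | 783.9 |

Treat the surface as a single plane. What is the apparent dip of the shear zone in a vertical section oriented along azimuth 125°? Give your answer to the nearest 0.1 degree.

Two edge vectors: BH-2→BH-3 = (-104, -584, -45.3), BH-2→BH-4 = (-932, -367, 294.5).
Normal n = (BH-2→BH-3) × (BH-2→BH-4) = (-188613.1, 72847.6, -506120).
So ∂z/∂E = −n_x/n_z = −0.37266 and ∂z/∂N = −n_y/n_z = 0.14393.
Unit vector along 125° is (sin 125°, cos 125°) = (0.8192, -0.5736).
Slope in that direction = a·(0.8192) + b·(-0.5736) = −0.38783.
Apparent dip = arctan|0.38783| = 21.2° (true dip is 21.8°, so apparent ≤ true as expected).

21.2°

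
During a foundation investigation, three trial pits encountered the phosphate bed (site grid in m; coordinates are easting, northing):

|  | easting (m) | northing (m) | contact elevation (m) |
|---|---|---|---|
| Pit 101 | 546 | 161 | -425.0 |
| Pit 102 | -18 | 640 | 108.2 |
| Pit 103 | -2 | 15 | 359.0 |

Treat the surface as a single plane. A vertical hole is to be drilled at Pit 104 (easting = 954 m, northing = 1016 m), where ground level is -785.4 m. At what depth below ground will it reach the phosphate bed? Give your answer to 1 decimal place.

547.9 m

Let the plane be z = a·easting + b·northing + c.
Pit 102−Pit 101: −564a + 479b = 533.2;  Pit 103−Pit 101: −548a − 146b = 784.
Solving gives a = −1.314779, b = −0.434938.
Then c = -425 − a·546 − b·161 = 362.89.
At (954, 1016): z_contact = −1254.30 − 441.90 + 362.89 = -1333.30 m.
Depth below ground = -785.4 − (-1333.30) = 547.9 m.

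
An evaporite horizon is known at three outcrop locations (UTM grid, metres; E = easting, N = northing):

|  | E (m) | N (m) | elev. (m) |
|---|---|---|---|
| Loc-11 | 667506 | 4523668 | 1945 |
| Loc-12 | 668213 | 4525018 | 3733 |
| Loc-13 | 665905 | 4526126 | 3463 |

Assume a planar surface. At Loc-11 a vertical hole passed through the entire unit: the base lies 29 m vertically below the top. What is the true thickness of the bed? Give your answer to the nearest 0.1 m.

Let the plane be z = a·E + b·N + c.
Loc-12−Loc-11: 707a + 1350b = 1788;  Loc-13−Loc-11: −1601a + 2458b = 1518.
Solving gives a = 0.60157, b = 1.00940.
|∇z| = √(a²+b²) = 1.17506, so dip δ = arctan(1.17506) = 49.60°.
True thickness = vertical thickness × cos δ = 29 × cos 49.60° = 18.8 m.

18.8 m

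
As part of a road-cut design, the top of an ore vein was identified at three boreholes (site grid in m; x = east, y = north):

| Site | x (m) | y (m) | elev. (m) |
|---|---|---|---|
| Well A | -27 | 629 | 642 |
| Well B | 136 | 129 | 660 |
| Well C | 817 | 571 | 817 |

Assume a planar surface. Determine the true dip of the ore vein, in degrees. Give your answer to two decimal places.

11.97°

Let the plane be z = a·x + b·y + c.
Well B−Well A: 163a − 500b = 18;  Well C−Well A: 844a − 58b = 175.
Solving gives a = 0.20957, b = 0.03232.
Gradient magnitude |∇z| = √(a² + b²) = √(0.04392 + 0.00104) = 0.21204.
True dip = arctan(0.21204) = 11.97°, dipping toward W (azimuth ≈ 261°).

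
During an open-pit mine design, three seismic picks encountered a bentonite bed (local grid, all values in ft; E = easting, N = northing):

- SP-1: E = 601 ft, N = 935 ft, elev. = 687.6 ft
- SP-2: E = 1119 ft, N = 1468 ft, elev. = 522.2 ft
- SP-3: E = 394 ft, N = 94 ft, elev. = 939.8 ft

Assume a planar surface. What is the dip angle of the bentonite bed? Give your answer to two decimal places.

16.53°

Two edge vectors: SP-1→SP-2 = (518, 533, -165.4), SP-1→SP-3 = (-207, -841, 252.2).
Normal n = (SP-1→SP-2) × (SP-1→SP-3) = (-4678.8, -96401.8, -325307).
So ∂z/∂E = −n_x/n_z = −0.01438 and ∂z/∂N = −n_y/n_z = −0.29634.
Gradient magnitude |∇z| = √(a² + b²) = √(0.00021 + 0.08782) = 0.29669.
True dip = arctan(0.29669) = 16.53°, dipping toward N (azimuth ≈ 003°).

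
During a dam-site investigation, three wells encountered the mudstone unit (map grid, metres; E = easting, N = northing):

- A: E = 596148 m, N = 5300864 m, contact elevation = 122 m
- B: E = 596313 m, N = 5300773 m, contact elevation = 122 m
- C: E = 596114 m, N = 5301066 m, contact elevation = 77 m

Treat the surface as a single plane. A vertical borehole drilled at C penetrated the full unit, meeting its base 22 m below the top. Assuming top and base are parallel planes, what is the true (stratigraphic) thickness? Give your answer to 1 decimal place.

21.2 m

Let the plane be z = a·E + b·N + c.
B−A: 165a − 91b = 0;  C−A: −34a + 202b = −45.
Solving gives a = −0.13543, b = −0.24557.
|∇z| = √(a²+b²) = 0.28044, so dip δ = arctan(0.28044) = 15.67°.
True thickness = vertical thickness × cos δ = 22 × cos 15.67° = 21.2 m.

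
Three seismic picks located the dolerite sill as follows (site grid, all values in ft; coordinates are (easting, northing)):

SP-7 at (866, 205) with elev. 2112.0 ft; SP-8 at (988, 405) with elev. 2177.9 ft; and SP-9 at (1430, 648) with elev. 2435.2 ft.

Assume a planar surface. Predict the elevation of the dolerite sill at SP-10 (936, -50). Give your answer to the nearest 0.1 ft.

Two edge vectors: SP-7→SP-8 = (122, 200, 65.9), SP-7→SP-9 = (564, 443, 323.2).
Normal n = (SP-7→SP-8) × (SP-7→SP-9) = (35446.3, -2262.8, -58754).
So ∂z/∂E = −n_x/n_z = 0.603300 and ∂z/∂N = −n_y/n_z = −0.038513.
Intercept c from SP-7: 2112 − 522.46 + 7.90 = 1597.44.
At (936, -50): z = 564.7 + 1.9 + 1597.44 = 2164.1 ft.

2164.1 ft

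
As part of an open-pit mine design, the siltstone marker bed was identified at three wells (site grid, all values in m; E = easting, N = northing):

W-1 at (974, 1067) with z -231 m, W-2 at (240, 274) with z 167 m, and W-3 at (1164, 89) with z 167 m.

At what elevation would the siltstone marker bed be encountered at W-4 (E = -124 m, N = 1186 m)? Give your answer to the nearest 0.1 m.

-188.3 m

Two edge vectors: W-1→W-2 = (-734, -793, 398), W-1→W-3 = (190, -978, 398).
Normal n = (W-1→W-2) × (W-1→W-3) = (73630, 367752, 868522).
So ∂z/∂E = −n_x/n_z = −0.084776 and ∂z/∂N = −n_y/n_z = −0.423423.
Intercept c from W-1: -231 + 82.57 + 451.79 = 303.36.
At (-124, 1186): z = 10.5 − 502.2 + 303.36 = -188.3 m.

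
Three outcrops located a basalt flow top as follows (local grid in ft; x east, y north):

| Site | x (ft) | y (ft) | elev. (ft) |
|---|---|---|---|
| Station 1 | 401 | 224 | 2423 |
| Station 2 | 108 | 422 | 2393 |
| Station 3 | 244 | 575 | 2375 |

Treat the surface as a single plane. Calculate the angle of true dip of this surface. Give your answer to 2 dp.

7.47°

Two edge vectors: Station 1→Station 2 = (-293, 198, -30), Station 1→Station 3 = (-157, 351, -48).
Normal n = (Station 1→Station 2) × (Station 1→Station 3) = (1026, -9354, -71757).
So ∂z/∂x = −n_x/n_z = 0.01430 and ∂z/∂y = −n_y/n_z = −0.13036.
Gradient magnitude |∇z| = √(a² + b²) = √(0.00020 + 0.01699) = 0.13114.
True dip = arctan(0.13114) = 7.47°, dipping toward N (azimuth ≈ 354°).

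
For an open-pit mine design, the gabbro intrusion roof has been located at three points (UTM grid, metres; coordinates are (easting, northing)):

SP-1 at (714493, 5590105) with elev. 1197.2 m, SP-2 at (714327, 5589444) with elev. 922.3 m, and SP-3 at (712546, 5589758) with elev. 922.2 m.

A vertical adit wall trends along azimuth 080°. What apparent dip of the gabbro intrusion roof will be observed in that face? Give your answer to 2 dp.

7.88°

Two edge vectors: SP-1→SP-2 = (-166, -661, -274.9), SP-1→SP-3 = (-1947, -347, -275).
Normal n = (SP-1→SP-2) × (SP-1→SP-3) = (86384.7, 489580.3, -1229365).
So ∂z/∂E = −n_x/n_z = 0.07027 and ∂z/∂N = −n_y/n_z = 0.39824.
Unit vector along 080° is (sin 80°, cos 80°) = (0.9848, 0.1736).
Slope in that direction = a·(0.9848) + b·(0.1736) = 0.13835.
Apparent dip = arctan|0.13835| = 7.88° (true dip is 22.0°, so apparent ≤ true as expected).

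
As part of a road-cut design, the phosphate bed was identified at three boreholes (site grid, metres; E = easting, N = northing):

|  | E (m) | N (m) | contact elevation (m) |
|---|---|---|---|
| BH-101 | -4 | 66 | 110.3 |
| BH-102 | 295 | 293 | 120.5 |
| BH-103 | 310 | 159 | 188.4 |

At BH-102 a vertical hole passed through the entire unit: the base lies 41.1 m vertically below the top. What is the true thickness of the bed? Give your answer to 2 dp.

35.19 m

Let the plane be z = a·E + b·N + c.
BH-102−BH-101: 299a + 227b = 10.2;  BH-103−BH-101: 314a + 93b = 78.1.
Solving gives a = 0.38601, b = −0.46351.
|∇z| = √(a²+b²) = 0.60319, so dip δ = arctan(0.60319) = 31.10°.
True thickness = vertical thickness × cos δ = 41.1 × cos 31.10° = 35.19 m.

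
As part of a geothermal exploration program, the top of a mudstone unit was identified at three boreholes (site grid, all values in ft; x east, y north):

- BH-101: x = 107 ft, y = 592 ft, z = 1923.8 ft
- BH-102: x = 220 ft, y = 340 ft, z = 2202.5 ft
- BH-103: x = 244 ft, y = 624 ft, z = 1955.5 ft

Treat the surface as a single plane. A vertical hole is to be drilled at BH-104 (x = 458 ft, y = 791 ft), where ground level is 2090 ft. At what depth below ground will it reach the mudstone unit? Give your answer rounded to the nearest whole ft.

Two edge vectors: BH-101→BH-102 = (113, -252, 278.7), BH-101→BH-103 = (137, 32, 31.7).
Normal n = (BH-101→BH-102) × (BH-101→BH-103) = (-16906.8, 34599.8, 38140).
So ∂z/∂x = −n_x/n_z = 0.44328 and ∂z/∂y = −n_y/n_z = −0.90718.
Intercept c from BH-101: 1923.8 − 47.43 + 537.05 = 2413.42.
At (458, 791): z_contact = 203.0 − 717.6 + 2413.42 = 1898.9 ft.
Depth below ground = 2090 − 1898.9 = 191 ft.

191 ft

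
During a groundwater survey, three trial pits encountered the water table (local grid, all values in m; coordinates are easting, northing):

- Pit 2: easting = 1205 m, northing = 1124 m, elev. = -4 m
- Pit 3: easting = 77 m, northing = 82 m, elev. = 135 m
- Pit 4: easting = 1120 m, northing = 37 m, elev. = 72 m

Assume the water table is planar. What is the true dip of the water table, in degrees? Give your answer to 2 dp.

Two edge vectors: Pit 2→Pit 3 = (-1128, -1042, 139), Pit 2→Pit 4 = (-85, -1087, 76).
Normal n = (Pit 2→Pit 3) × (Pit 2→Pit 4) = (71901, 73913, 1137566).
So ∂z/∂easting = −n_x/n_z = −0.06321 and ∂z/∂northing = −n_y/n_z = −0.06497.
Gradient magnitude |∇z| = √(a² + b²) = √(0.00399 + 0.00422) = 0.09065.
True dip = arctan(0.09065) = 5.18°, dipping toward NE (azimuth ≈ 044°).

5.18°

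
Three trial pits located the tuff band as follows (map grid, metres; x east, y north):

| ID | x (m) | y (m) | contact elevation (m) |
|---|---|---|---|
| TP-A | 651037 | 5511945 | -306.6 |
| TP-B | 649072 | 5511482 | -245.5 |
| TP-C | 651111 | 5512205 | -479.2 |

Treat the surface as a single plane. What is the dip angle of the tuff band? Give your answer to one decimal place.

35.6°

Let the plane be z = a·x + b·y + c.
TP-B−TP-A: −1965a − 463b = 61.1;  TP-C−TP-A: 74a + 260b = −172.6.
Solving gives a = 0.13433, b = −0.70208.
Gradient magnitude |∇z| = √(a² + b²) = √(0.01805 + 0.49292) = 0.71481.
True dip = arctan(0.71481) = 35.6°, dipping toward N (azimuth ≈ 349°).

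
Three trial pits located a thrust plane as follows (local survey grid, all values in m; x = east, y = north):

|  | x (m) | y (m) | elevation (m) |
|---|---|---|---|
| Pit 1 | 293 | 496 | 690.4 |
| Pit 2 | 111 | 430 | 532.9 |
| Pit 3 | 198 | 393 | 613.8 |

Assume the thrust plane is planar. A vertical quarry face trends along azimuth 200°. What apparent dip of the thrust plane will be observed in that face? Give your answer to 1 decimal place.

Let the plane be z = a·x + b·y + c.
Pit 2−Pit 1: −182a − 66b = −157.5;  Pit 3−Pit 1: −95a − 103b = −76.6.
Solving gives a = 0.89507, b = −0.08186.
Unit vector along 200° is (sin 200°, cos 200°) = (-0.3420, -0.9397).
Slope in that direction = a·(-0.3420) + b·(-0.9397) = −0.22921.
Apparent dip = arctan|0.22921| = 12.9° (true dip is 41.9°, so apparent ≤ true as expected).

12.9°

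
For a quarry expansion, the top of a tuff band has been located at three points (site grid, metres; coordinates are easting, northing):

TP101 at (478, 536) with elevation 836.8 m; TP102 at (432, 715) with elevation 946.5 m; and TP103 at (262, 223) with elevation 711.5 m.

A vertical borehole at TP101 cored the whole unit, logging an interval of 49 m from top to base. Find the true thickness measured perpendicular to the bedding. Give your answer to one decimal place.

42.0 m

Two edge vectors: TP101→TP102 = (-46, 179, 109.7), TP101→TP103 = (-216, -313, -125.3).
Normal n = (TP101→TP102) × (TP101→TP103) = (11907.4, -29459, 53062).
So ∂z/∂easting = −n_x/n_z = −0.22441 and ∂z/∂northing = −n_y/n_z = 0.55518.
|∇z| = √(a²+b²) = 0.59882, so dip δ = arctan(0.59882) = 30.91°.
True thickness = vertical thickness × cos δ = 49 × cos 30.91° = 42.0 m.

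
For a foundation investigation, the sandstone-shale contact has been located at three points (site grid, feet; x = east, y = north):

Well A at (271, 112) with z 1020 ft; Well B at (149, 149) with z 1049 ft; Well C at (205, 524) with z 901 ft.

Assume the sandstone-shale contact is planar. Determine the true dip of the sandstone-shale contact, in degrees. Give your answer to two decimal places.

Two edge vectors: Well A→Well B = (-122, 37, 29), Well A→Well C = (-66, 412, -119).
Normal n = (Well A→Well B) × (Well A→Well C) = (-16351, -16432, -47822).
So ∂z/∂x = −n_x/n_z = −0.34191 and ∂z/∂y = −n_y/n_z = −0.34361.
Gradient magnitude |∇z| = √(a² + b²) = √(0.11691 + 0.11807) = 0.48474.
True dip = arctan(0.48474) = 25.86°, dipping toward NE (azimuth ≈ 045°).

25.86°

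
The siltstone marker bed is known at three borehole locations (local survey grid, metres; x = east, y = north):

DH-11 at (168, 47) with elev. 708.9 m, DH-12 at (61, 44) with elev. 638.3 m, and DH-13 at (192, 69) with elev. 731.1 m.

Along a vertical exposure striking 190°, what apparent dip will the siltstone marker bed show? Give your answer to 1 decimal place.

Two edge vectors: DH-11→DH-12 = (-107, -3, -70.6), DH-11→DH-13 = (24, 22, 22.2).
Normal n = (DH-11→DH-12) × (DH-11→DH-13) = (1486.6, 681, -2282).
So ∂z/∂x = −n_x/n_z = 0.65145 and ∂z/∂y = −n_y/n_z = 0.29842.
Unit vector along 190° is (sin 190°, cos 190°) = (-0.1736, -0.9848).
Slope in that direction = a·(-0.1736) + b·(-0.9848) = −0.40701.
Apparent dip = arctan|0.40701| = 22.1° (true dip is 35.6°, so apparent ≤ true as expected).

22.1°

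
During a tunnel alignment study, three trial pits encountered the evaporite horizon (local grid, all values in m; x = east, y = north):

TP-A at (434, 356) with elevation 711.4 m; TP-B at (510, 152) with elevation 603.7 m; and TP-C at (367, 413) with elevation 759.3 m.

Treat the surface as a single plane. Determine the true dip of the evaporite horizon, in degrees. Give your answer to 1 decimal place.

28.6°

Two edge vectors: TP-A→TP-B = (76, -204, -107.7), TP-A→TP-C = (-67, 57, 47.9).
Normal n = (TP-A→TP-B) × (TP-A→TP-C) = (-3632.7, 3575.5, -9336).
So ∂z/∂x = −n_x/n_z = −0.38911 and ∂z/∂y = −n_y/n_z = 0.38298.
Gradient magnitude |∇z| = √(a² + b²) = √(0.15140 + 0.14667) = 0.54596.
True dip = arctan(0.54596) = 28.6°, dipping toward SE (azimuth ≈ 135°).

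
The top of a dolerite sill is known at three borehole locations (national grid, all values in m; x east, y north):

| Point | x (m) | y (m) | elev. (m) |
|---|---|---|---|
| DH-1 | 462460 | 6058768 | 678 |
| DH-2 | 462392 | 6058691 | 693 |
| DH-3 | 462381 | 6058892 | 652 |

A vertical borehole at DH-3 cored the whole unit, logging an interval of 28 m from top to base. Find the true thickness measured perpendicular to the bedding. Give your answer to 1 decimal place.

Let the plane be z = a·x + b·y + c.
DH-2−DH-1: −68a − 77b = 15;  DH-3−DH-1: −79a + 124b = −26.
Solving gives a = 0.00978, b = −0.20344.
|∇z| = √(a²+b²) = 0.20368, so dip δ = arctan(0.20368) = 11.51°.
True thickness = vertical thickness × cos δ = 28 × cos 11.51° = 27.4 m.

27.4 m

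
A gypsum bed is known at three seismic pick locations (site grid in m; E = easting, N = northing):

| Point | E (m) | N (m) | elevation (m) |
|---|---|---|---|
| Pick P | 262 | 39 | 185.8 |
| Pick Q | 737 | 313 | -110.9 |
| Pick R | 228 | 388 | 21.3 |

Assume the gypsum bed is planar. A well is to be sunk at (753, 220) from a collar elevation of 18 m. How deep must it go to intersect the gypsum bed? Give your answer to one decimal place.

87.4 m

Two edge vectors: Pick P→Pick Q = (475, 274, -296.7), Pick P→Pick R = (-34, 349, -164.5).
Normal n = (Pick P→Pick Q) × (Pick P→Pick R) = (58475.3, 88225.3, 175091).
So ∂z/∂E = −n_x/n_z = −0.33397 and ∂z/∂N = −n_y/n_z = −0.50388.
Intercept c from Pick P: 185.8 + 87.50 + 19.65 = 292.95.
At (753, 220): z_contact = −251.48 − 110.85 + 292.95 = -69.38 m.
Depth below ground = 18 − (-69.38) = 87.4 m.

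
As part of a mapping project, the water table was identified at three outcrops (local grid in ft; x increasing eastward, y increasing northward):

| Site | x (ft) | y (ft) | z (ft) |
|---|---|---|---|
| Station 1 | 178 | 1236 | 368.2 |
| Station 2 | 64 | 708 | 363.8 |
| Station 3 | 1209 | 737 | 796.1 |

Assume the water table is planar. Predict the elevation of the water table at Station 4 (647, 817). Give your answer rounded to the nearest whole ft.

Two edge vectors: Station 1→Station 2 = (-114, -528, -4.4), Station 1→Station 3 = (1031, -499, 427.9).
Normal n = (Station 1→Station 2) × (Station 1→Station 3) = (-228126.8, 44244.2, 601254).
So ∂z/∂x = −n_x/n_z = 0.37942 and ∂z/∂y = −n_y/n_z = −0.07359.
Intercept c from Station 1: 368.2 − 67.54 + 90.95 = 391.62.
At (647, 817): z = 245.5 − 60.1 + 391.62 = 577.0 ft.

577 ft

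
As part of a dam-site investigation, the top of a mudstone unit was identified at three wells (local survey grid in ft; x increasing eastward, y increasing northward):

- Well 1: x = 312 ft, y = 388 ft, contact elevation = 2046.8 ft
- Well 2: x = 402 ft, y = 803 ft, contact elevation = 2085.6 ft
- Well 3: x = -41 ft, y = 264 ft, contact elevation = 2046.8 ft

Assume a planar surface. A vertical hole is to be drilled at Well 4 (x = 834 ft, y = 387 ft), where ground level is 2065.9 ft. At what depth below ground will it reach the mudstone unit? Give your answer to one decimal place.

37.8 ft

Let the plane be z = a·x + b·y + c.
Well 2−Well 1: 90a + 415b = 38.8;  Well 3−Well 1: −353a − 124b = 0.
Solving gives a = −0.03555, b = 0.10120.
Then c = 2046.8 − a·312 − b·388 = 2018.62.
At (834, 387): z_contact = −29.65 + 39.17 + 2018.62 = 2028.14 ft.
Depth below ground = 2065.9 − 2028.14 = 37.8 ft.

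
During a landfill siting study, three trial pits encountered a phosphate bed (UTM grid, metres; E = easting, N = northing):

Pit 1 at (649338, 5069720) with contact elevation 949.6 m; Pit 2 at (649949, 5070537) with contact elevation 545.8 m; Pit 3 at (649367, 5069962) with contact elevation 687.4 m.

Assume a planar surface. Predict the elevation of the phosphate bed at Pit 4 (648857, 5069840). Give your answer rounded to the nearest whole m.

355 m

Let the plane be z = a·E + b·N + c.
Pit 2−Pit 1: 611a + 817b = −403.8;  Pit 3−Pit 1: 29a + 242b = −262.2.
Solving gives a = 0.93821968, b = −1.19590236.
Then c = 949.6 − a·649338 − b·5069720 = 5454618.01.
At (648857, 5069840): z = 608770.4 − 6063033.6 + 5454618.01 = 354.8 m.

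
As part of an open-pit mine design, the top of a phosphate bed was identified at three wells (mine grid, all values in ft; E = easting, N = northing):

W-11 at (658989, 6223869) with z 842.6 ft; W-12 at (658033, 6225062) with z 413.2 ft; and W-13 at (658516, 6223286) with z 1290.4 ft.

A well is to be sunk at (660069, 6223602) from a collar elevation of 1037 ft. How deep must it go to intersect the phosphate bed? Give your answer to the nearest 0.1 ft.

317.5 ft

Two edge vectors: W-11→W-12 = (-956, 1193, -429.4), W-11→W-13 = (-473, -583, 447.8).
Normal n = (W-11→W-12) × (W-11→W-13) = (283885.2, 631203, 1121637).
So ∂z/∂E = −n_x/n_z = −0.253098997 and ∂z/∂N = −n_y/n_z = −0.562751585.
Intercept c from W-11: 842.6 + 166789.46 + 3502492.15 = 3670124.20.
At (660069, 6223602): z_contact = −167062.80 − 3502341.89 + 3670124.20 = 719.51 ft.
Depth below ground = 1037 − 719.51 = 317.5 ft.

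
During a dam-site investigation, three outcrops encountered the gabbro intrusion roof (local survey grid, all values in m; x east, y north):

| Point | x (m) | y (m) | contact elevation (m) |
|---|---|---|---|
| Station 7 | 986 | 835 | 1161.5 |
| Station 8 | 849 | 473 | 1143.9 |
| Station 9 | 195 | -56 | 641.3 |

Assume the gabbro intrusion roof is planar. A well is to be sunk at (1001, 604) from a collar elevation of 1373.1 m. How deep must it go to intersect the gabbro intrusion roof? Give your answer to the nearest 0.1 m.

115.2 m

Two edge vectors: Station 7→Station 8 = (-137, -362, -17.6), Station 7→Station 9 = (-791, -891, -520.2).
Normal n = (Station 7→Station 8) × (Station 7→Station 9) = (172630.8, -57345.8, -164275).
So ∂z/∂x = −n_x/n_z = 1.050865 and ∂z/∂y = −n_y/n_z = −0.349084.
Intercept c from Station 7: 1161.5 − 1036.15 + 291.49 = 416.83.
At (1001, 604): z_contact = 1051.92 − 210.85 + 416.83 = 1257.90 m.
Depth below ground = 1373.1 − 1257.90 = 115.2 m.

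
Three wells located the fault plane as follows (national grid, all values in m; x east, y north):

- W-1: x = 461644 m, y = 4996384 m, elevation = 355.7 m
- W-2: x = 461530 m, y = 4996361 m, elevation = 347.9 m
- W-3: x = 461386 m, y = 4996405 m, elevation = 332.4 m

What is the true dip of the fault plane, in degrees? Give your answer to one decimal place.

Let the plane be z = a·x + b·y + c.
W-2−W-1: −114a − 23b = −7.8;  W-3−W-1: −258a + 21b = −23.3.
Solving gives a = 0.08402, b = −0.07731.
Gradient magnitude |∇z| = √(a² + b²) = √(0.00706 + 0.00598) = 0.11417.
True dip = arctan(0.11417) = 6.5°, dipping toward NW (azimuth ≈ 313°).

6.5°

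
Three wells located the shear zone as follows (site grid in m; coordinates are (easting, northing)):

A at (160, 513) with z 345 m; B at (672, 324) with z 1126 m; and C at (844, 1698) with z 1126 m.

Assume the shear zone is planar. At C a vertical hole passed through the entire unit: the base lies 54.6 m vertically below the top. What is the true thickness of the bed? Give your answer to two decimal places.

Let the plane be z = a·E + b·N + c.
B−A: 512a − 189b = 781;  C−A: 684a + 1185b = 781.
Solving gives a = 1.45802, b = −0.18252.
|∇z| = √(a²+b²) = 1.46940, so dip δ = arctan(1.46940) = 55.76°.
True thickness = vertical thickness × cos δ = 54.6 × cos 55.76° = 30.72 m.

30.72 m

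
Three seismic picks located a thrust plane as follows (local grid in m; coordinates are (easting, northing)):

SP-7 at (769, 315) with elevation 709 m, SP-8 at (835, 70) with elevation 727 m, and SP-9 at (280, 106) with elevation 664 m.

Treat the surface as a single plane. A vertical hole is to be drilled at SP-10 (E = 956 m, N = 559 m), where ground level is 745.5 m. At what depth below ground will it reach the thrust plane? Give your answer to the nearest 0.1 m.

Let the plane be z = a·E + b·N + c.
SP-8−SP-7: 66a − 245b = 18;  SP-9−SP-7: −489a − 209b = −45.
Solving gives a = 0.11068, b = −0.04365.
Then c = 709 − a·769 − b·315 = 637.64.
At (956, 559): z_contact = 105.81 − 24.40 + 637.64 = 719.05 m.
Depth below ground = 745.5 − 719.05 = 26.5 m.

26.5 m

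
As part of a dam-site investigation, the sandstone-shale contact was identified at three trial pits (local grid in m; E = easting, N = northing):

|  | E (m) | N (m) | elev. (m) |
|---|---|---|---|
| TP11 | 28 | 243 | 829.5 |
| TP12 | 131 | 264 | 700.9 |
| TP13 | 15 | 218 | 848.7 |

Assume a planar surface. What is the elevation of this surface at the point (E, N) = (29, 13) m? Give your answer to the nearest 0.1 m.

858.8 m

Two edge vectors: TP11→TP12 = (103, 21, -128.6), TP11→TP13 = (-13, -25, 19.2).
Normal n = (TP11→TP12) × (TP11→TP13) = (-2811.8, -305.8, -2302).
So ∂z/∂E = −n_x/n_z = −1.22146 and ∂z/∂N = −n_y/n_z = −0.13284.
Intercept c from TP11: 829.5 + 34.20 + 32.28 = 895.98.
At (29, 13): z = −35.4 − 1.7 + 895.98 = 858.8 m.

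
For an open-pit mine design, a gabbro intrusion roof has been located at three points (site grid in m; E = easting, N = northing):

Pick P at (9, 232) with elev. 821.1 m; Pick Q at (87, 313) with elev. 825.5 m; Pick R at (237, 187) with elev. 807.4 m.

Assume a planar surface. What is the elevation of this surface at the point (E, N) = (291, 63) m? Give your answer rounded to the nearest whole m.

793 m

Two edge vectors: Pick P→Pick Q = (78, 81, 4.4), Pick P→Pick R = (228, -45, -13.7).
Normal n = (Pick P→Pick Q) × (Pick P→Pick R) = (-911.7, 2071.8, -21978).
So ∂z/∂E = −n_x/n_z = −0.04148 and ∂z/∂N = −n_y/n_z = 0.09427.
Intercept c from Pick P: 821.1 + 0.37 − 21.87 = 799.60.
At (291, 63): z = −12.1 + 5.9 + 799.60 = 793.5 m.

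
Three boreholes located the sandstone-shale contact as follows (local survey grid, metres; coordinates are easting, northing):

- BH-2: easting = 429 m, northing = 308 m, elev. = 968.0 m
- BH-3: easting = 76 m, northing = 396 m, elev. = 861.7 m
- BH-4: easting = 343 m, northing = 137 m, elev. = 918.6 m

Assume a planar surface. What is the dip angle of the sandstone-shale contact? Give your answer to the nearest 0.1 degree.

19.5°

Two edge vectors: BH-2→BH-3 = (-353, 88, -106.3), BH-2→BH-4 = (-86, -171, -49.4).
Normal n = (BH-2→BH-3) × (BH-2→BH-4) = (-22524.5, -8296.4, 67931).
So ∂z/∂easting = −n_x/n_z = 0.33158 and ∂z/∂northing = −n_y/n_z = 0.12213.
Gradient magnitude |∇z| = √(a² + b²) = √(0.10994 + 0.01492) = 0.35336.
True dip = arctan(0.35336) = 19.5°, dipping toward WSW (azimuth ≈ 250°).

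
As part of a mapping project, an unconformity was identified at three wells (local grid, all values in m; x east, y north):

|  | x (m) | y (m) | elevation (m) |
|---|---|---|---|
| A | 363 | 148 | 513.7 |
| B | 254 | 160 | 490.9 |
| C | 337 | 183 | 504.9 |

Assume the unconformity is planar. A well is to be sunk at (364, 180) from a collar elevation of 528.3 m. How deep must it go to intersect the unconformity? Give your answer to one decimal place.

Let the plane be z = a·x + b·y + c.
B−A: −109a + 12b = −22.8;  C−A: −26a + 35b = −8.8.
Solving gives a = 0.19766, b = −0.10460.
Then c = 513.7 − a·363 − b·148 = 457.43.
At (364, 180): z_contact = 71.95 − 18.83 + 457.43 = 510.55 m.
Depth below ground = 528.3 − 510.55 = 17.7 m.

17.7 m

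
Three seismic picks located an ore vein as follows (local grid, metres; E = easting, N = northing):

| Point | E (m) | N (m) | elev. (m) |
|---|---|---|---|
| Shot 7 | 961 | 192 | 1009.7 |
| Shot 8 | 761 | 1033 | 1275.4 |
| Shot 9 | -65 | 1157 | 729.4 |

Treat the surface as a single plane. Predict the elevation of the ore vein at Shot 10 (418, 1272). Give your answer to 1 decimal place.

1140.7 m

Let the plane be z = a·E + b·N + c.
Shot 8−Shot 7: −200a + 841b = 265.7;  Shot 9−Shot 7: −1026a + 965b = −280.3.
Solving gives a = 0.734674, b = 0.490648.
Then c = 1009.7 − a·961 − b·192 = 209.47.
At (418, 1272): z = 307.1 + 624.1 + 209.47 = 1140.7 m.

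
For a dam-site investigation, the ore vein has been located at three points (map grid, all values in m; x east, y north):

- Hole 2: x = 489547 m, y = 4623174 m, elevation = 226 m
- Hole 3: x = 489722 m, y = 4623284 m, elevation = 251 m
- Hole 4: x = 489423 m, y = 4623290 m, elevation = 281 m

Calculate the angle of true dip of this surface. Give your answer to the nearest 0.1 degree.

21.1°

Two edge vectors: Hole 2→Hole 3 = (175, 110, 25), Hole 2→Hole 4 = (-124, 116, 55).
Normal n = (Hole 2→Hole 3) × (Hole 2→Hole 4) = (3150, -12725, 33940).
So ∂z/∂x = −n_x/n_z = −0.09281 and ∂z/∂y = −n_y/n_z = 0.37493.
Gradient magnitude |∇z| = √(a² + b²) = √(0.00861 + 0.14057) = 0.38624.
True dip = arctan(0.38624) = 21.1°, dipping toward SSE (azimuth ≈ 166°).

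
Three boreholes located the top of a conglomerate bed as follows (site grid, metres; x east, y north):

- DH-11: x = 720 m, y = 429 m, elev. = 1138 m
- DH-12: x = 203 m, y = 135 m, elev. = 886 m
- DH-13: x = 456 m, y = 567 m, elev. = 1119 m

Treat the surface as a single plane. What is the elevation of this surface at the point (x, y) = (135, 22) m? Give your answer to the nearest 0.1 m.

Let the plane be z = a·x + b·y + c.
DH-12−DH-11: −517a − 294b = −252;  DH-13−DH-11: −264a + 138b = −19.
Solving gives a = 0.27096, b = 0.38067.
Then c = 1138 − a·720 − b·429 = 779.61.
At (135, 22): z = 36.6 + 8.4 + 779.61 = 824.6 m.

824.6 m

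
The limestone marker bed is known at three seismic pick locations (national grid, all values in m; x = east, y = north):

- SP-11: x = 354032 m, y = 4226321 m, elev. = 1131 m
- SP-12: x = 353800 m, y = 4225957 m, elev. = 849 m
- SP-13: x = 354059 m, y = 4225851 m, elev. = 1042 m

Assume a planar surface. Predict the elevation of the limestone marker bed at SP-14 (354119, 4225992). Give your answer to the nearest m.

Two edge vectors: SP-11→SP-12 = (-232, -364, -282), SP-11→SP-13 = (27, -470, -89).
Normal n = (SP-11→SP-12) × (SP-11→SP-13) = (-100144, -28262, 118868).
So ∂z/∂x = −n_x/n_z = 0.84248073 and ∂z/∂y = −n_y/n_z = 0.23775953.
Intercept c from SP-11: 1131 − 298265.14 − 1004848.10 = −1301982.24.
At (354119, 4225992): z = 298338.4 + 1004769.9 − 1301982.24 = 1126.1 m.

1126 m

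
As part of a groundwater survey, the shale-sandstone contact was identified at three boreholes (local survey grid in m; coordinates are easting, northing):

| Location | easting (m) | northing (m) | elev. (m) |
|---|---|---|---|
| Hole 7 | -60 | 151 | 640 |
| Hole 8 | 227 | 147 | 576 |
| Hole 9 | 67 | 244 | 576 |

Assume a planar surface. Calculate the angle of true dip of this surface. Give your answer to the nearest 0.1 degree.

23.8°

Two edge vectors: Hole 7→Hole 8 = (287, -4, -64), Hole 7→Hole 9 = (127, 93, -64).
Normal n = (Hole 7→Hole 8) × (Hole 7→Hole 9) = (6208, 10240, 27199).
So ∂z/∂easting = −n_x/n_z = −0.22824 and ∂z/∂northing = −n_y/n_z = −0.37648.
Gradient magnitude |∇z| = √(a² + b²) = √(0.05210 + 0.14174) = 0.44027.
True dip = arctan(0.44027) = 23.8°, dipping toward NNE (azimuth ≈ 031°).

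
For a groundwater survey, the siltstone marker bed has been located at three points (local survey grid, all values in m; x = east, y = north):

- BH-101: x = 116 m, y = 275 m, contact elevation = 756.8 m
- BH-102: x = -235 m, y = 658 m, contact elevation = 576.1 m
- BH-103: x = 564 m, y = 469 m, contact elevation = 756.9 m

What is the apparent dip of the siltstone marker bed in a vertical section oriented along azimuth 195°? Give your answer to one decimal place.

Let the plane be z = a·x + b·y + c.
BH-102−BH-101: −351a + 383b = −180.7;  BH-103−BH-101: 448a + 194b = 0.1.
Solving gives a = 0.14642, b = −0.33761.
Unit vector along 195° is (sin 195°, cos 195°) = (-0.2588, -0.9659).
Slope in that direction = a·(-0.2588) + b·(-0.9659) = 0.28821.
Apparent dip = arctan|0.28821| = 16.1° (true dip is 20.2°, so apparent ≤ true as expected).

16.1°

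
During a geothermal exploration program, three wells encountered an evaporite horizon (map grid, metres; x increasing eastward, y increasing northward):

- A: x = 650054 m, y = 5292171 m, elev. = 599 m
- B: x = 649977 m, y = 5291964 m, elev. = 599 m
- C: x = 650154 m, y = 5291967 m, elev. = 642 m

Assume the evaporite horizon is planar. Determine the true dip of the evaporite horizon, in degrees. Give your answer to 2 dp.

14.62°

Two edge vectors: A→B = (-77, -207, 0), A→C = (100, -204, 43).
Normal n = (A→B) × (A→C) = (-8901, 3311, 36408).
So ∂z/∂x = −n_x/n_z = 0.24448 and ∂z/∂y = −n_y/n_z = −0.09094.
Gradient magnitude |∇z| = √(a² + b²) = √(0.05977 + 0.00827) = 0.26085.
True dip = arctan(0.26085) = 14.62°, dipping toward WNW (azimuth ≈ 290°).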